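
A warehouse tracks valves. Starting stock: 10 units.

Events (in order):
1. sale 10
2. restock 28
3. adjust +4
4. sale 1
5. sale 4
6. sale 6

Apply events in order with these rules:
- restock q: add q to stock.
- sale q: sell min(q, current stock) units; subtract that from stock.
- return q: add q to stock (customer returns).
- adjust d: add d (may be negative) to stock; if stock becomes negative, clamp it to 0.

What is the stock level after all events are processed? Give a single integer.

Answer: 21

Derivation:
Processing events:
Start: stock = 10
  Event 1 (sale 10): sell min(10,10)=10. stock: 10 - 10 = 0. total_sold = 10
  Event 2 (restock 28): 0 + 28 = 28
  Event 3 (adjust +4): 28 + 4 = 32
  Event 4 (sale 1): sell min(1,32)=1. stock: 32 - 1 = 31. total_sold = 11
  Event 5 (sale 4): sell min(4,31)=4. stock: 31 - 4 = 27. total_sold = 15
  Event 6 (sale 6): sell min(6,27)=6. stock: 27 - 6 = 21. total_sold = 21
Final: stock = 21, total_sold = 21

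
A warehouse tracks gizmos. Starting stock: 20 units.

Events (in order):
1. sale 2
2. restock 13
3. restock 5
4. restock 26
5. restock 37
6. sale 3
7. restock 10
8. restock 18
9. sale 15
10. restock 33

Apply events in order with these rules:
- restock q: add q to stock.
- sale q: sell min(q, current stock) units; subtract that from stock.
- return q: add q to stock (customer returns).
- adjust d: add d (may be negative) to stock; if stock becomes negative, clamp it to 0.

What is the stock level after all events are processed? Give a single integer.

Answer: 142

Derivation:
Processing events:
Start: stock = 20
  Event 1 (sale 2): sell min(2,20)=2. stock: 20 - 2 = 18. total_sold = 2
  Event 2 (restock 13): 18 + 13 = 31
  Event 3 (restock 5): 31 + 5 = 36
  Event 4 (restock 26): 36 + 26 = 62
  Event 5 (restock 37): 62 + 37 = 99
  Event 6 (sale 3): sell min(3,99)=3. stock: 99 - 3 = 96. total_sold = 5
  Event 7 (restock 10): 96 + 10 = 106
  Event 8 (restock 18): 106 + 18 = 124
  Event 9 (sale 15): sell min(15,124)=15. stock: 124 - 15 = 109. total_sold = 20
  Event 10 (restock 33): 109 + 33 = 142
Final: stock = 142, total_sold = 20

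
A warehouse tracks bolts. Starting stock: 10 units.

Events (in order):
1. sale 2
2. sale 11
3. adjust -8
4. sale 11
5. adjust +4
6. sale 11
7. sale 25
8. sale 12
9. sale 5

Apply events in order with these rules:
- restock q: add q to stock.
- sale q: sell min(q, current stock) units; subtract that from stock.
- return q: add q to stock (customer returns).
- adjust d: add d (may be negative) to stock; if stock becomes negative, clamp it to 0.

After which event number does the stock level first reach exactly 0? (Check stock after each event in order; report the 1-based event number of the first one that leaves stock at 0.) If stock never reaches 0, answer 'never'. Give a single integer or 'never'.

Processing events:
Start: stock = 10
  Event 1 (sale 2): sell min(2,10)=2. stock: 10 - 2 = 8. total_sold = 2
  Event 2 (sale 11): sell min(11,8)=8. stock: 8 - 8 = 0. total_sold = 10
  Event 3 (adjust -8): 0 + -8 = 0 (clamped to 0)
  Event 4 (sale 11): sell min(11,0)=0. stock: 0 - 0 = 0. total_sold = 10
  Event 5 (adjust +4): 0 + 4 = 4
  Event 6 (sale 11): sell min(11,4)=4. stock: 4 - 4 = 0. total_sold = 14
  Event 7 (sale 25): sell min(25,0)=0. stock: 0 - 0 = 0. total_sold = 14
  Event 8 (sale 12): sell min(12,0)=0. stock: 0 - 0 = 0. total_sold = 14
  Event 9 (sale 5): sell min(5,0)=0. stock: 0 - 0 = 0. total_sold = 14
Final: stock = 0, total_sold = 14

First zero at event 2.

Answer: 2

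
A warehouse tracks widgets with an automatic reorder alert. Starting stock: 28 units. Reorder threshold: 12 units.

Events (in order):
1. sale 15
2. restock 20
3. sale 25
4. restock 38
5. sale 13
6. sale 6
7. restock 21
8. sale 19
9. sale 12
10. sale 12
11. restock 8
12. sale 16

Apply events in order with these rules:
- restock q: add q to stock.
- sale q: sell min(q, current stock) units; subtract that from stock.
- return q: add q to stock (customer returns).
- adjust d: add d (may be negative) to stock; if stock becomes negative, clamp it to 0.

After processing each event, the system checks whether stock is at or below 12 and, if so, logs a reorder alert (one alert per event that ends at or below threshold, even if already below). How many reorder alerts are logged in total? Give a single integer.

Answer: 3

Derivation:
Processing events:
Start: stock = 28
  Event 1 (sale 15): sell min(15,28)=15. stock: 28 - 15 = 13. total_sold = 15
  Event 2 (restock 20): 13 + 20 = 33
  Event 3 (sale 25): sell min(25,33)=25. stock: 33 - 25 = 8. total_sold = 40
  Event 4 (restock 38): 8 + 38 = 46
  Event 5 (sale 13): sell min(13,46)=13. stock: 46 - 13 = 33. total_sold = 53
  Event 6 (sale 6): sell min(6,33)=6. stock: 33 - 6 = 27. total_sold = 59
  Event 7 (restock 21): 27 + 21 = 48
  Event 8 (sale 19): sell min(19,48)=19. stock: 48 - 19 = 29. total_sold = 78
  Event 9 (sale 12): sell min(12,29)=12. stock: 29 - 12 = 17. total_sold = 90
  Event 10 (sale 12): sell min(12,17)=12. stock: 17 - 12 = 5. total_sold = 102
  Event 11 (restock 8): 5 + 8 = 13
  Event 12 (sale 16): sell min(16,13)=13. stock: 13 - 13 = 0. total_sold = 115
Final: stock = 0, total_sold = 115

Checking against threshold 12:
  After event 1: stock=13 > 12
  After event 2: stock=33 > 12
  After event 3: stock=8 <= 12 -> ALERT
  After event 4: stock=46 > 12
  After event 5: stock=33 > 12
  After event 6: stock=27 > 12
  After event 7: stock=48 > 12
  After event 8: stock=29 > 12
  After event 9: stock=17 > 12
  After event 10: stock=5 <= 12 -> ALERT
  After event 11: stock=13 > 12
  After event 12: stock=0 <= 12 -> ALERT
Alert events: [3, 10, 12]. Count = 3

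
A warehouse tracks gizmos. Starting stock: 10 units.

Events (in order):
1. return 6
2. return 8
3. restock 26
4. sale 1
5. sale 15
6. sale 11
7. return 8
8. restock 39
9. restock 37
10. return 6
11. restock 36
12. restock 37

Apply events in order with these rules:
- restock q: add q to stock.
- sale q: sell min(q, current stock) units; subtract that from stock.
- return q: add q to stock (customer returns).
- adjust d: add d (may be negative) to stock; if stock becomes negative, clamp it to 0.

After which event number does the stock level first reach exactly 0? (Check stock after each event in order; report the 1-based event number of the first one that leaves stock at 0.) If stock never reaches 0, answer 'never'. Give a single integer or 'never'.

Answer: never

Derivation:
Processing events:
Start: stock = 10
  Event 1 (return 6): 10 + 6 = 16
  Event 2 (return 8): 16 + 8 = 24
  Event 3 (restock 26): 24 + 26 = 50
  Event 4 (sale 1): sell min(1,50)=1. stock: 50 - 1 = 49. total_sold = 1
  Event 5 (sale 15): sell min(15,49)=15. stock: 49 - 15 = 34. total_sold = 16
  Event 6 (sale 11): sell min(11,34)=11. stock: 34 - 11 = 23. total_sold = 27
  Event 7 (return 8): 23 + 8 = 31
  Event 8 (restock 39): 31 + 39 = 70
  Event 9 (restock 37): 70 + 37 = 107
  Event 10 (return 6): 107 + 6 = 113
  Event 11 (restock 36): 113 + 36 = 149
  Event 12 (restock 37): 149 + 37 = 186
Final: stock = 186, total_sold = 27

Stock never reaches 0.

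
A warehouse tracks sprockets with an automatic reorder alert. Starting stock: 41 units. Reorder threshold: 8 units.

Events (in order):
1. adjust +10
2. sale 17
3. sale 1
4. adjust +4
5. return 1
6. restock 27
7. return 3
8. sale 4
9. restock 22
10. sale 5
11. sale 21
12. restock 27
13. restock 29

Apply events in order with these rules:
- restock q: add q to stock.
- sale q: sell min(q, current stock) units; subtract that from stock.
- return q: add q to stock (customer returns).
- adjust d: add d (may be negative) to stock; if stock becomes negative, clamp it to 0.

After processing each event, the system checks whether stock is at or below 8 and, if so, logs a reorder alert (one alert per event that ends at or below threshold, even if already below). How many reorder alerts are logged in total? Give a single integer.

Answer: 0

Derivation:
Processing events:
Start: stock = 41
  Event 1 (adjust +10): 41 + 10 = 51
  Event 2 (sale 17): sell min(17,51)=17. stock: 51 - 17 = 34. total_sold = 17
  Event 3 (sale 1): sell min(1,34)=1. stock: 34 - 1 = 33. total_sold = 18
  Event 4 (adjust +4): 33 + 4 = 37
  Event 5 (return 1): 37 + 1 = 38
  Event 6 (restock 27): 38 + 27 = 65
  Event 7 (return 3): 65 + 3 = 68
  Event 8 (sale 4): sell min(4,68)=4. stock: 68 - 4 = 64. total_sold = 22
  Event 9 (restock 22): 64 + 22 = 86
  Event 10 (sale 5): sell min(5,86)=5. stock: 86 - 5 = 81. total_sold = 27
  Event 11 (sale 21): sell min(21,81)=21. stock: 81 - 21 = 60. total_sold = 48
  Event 12 (restock 27): 60 + 27 = 87
  Event 13 (restock 29): 87 + 29 = 116
Final: stock = 116, total_sold = 48

Checking against threshold 8:
  After event 1: stock=51 > 8
  After event 2: stock=34 > 8
  After event 3: stock=33 > 8
  After event 4: stock=37 > 8
  After event 5: stock=38 > 8
  After event 6: stock=65 > 8
  After event 7: stock=68 > 8
  After event 8: stock=64 > 8
  After event 9: stock=86 > 8
  After event 10: stock=81 > 8
  After event 11: stock=60 > 8
  After event 12: stock=87 > 8
  After event 13: stock=116 > 8
Alert events: []. Count = 0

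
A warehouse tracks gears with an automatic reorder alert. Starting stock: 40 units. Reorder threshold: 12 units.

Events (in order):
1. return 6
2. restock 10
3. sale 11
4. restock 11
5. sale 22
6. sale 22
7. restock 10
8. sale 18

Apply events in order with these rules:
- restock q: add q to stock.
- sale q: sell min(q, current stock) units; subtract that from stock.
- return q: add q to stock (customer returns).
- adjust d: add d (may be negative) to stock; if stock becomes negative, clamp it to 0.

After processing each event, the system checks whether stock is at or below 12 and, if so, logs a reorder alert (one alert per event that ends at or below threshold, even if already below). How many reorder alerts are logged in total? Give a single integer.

Answer: 2

Derivation:
Processing events:
Start: stock = 40
  Event 1 (return 6): 40 + 6 = 46
  Event 2 (restock 10): 46 + 10 = 56
  Event 3 (sale 11): sell min(11,56)=11. stock: 56 - 11 = 45. total_sold = 11
  Event 4 (restock 11): 45 + 11 = 56
  Event 5 (sale 22): sell min(22,56)=22. stock: 56 - 22 = 34. total_sold = 33
  Event 6 (sale 22): sell min(22,34)=22. stock: 34 - 22 = 12. total_sold = 55
  Event 7 (restock 10): 12 + 10 = 22
  Event 8 (sale 18): sell min(18,22)=18. stock: 22 - 18 = 4. total_sold = 73
Final: stock = 4, total_sold = 73

Checking against threshold 12:
  After event 1: stock=46 > 12
  After event 2: stock=56 > 12
  After event 3: stock=45 > 12
  After event 4: stock=56 > 12
  After event 5: stock=34 > 12
  After event 6: stock=12 <= 12 -> ALERT
  After event 7: stock=22 > 12
  After event 8: stock=4 <= 12 -> ALERT
Alert events: [6, 8]. Count = 2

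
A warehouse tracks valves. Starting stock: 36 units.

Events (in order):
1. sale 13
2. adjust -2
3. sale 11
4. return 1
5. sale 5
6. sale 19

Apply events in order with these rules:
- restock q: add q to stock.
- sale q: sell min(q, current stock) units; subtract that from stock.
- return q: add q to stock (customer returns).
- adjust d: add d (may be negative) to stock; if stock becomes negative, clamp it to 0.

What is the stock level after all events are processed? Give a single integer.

Answer: 0

Derivation:
Processing events:
Start: stock = 36
  Event 1 (sale 13): sell min(13,36)=13. stock: 36 - 13 = 23. total_sold = 13
  Event 2 (adjust -2): 23 + -2 = 21
  Event 3 (sale 11): sell min(11,21)=11. stock: 21 - 11 = 10. total_sold = 24
  Event 4 (return 1): 10 + 1 = 11
  Event 5 (sale 5): sell min(5,11)=5. stock: 11 - 5 = 6. total_sold = 29
  Event 6 (sale 19): sell min(19,6)=6. stock: 6 - 6 = 0. total_sold = 35
Final: stock = 0, total_sold = 35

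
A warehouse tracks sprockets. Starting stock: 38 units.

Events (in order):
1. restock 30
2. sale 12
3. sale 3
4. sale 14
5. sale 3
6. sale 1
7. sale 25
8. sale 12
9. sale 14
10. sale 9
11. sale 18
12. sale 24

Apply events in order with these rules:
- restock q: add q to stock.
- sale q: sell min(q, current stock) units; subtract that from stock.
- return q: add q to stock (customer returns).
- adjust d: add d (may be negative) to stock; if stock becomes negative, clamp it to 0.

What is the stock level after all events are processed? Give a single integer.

Answer: 0

Derivation:
Processing events:
Start: stock = 38
  Event 1 (restock 30): 38 + 30 = 68
  Event 2 (sale 12): sell min(12,68)=12. stock: 68 - 12 = 56. total_sold = 12
  Event 3 (sale 3): sell min(3,56)=3. stock: 56 - 3 = 53. total_sold = 15
  Event 4 (sale 14): sell min(14,53)=14. stock: 53 - 14 = 39. total_sold = 29
  Event 5 (sale 3): sell min(3,39)=3. stock: 39 - 3 = 36. total_sold = 32
  Event 6 (sale 1): sell min(1,36)=1. stock: 36 - 1 = 35. total_sold = 33
  Event 7 (sale 25): sell min(25,35)=25. stock: 35 - 25 = 10. total_sold = 58
  Event 8 (sale 12): sell min(12,10)=10. stock: 10 - 10 = 0. total_sold = 68
  Event 9 (sale 14): sell min(14,0)=0. stock: 0 - 0 = 0. total_sold = 68
  Event 10 (sale 9): sell min(9,0)=0. stock: 0 - 0 = 0. total_sold = 68
  Event 11 (sale 18): sell min(18,0)=0. stock: 0 - 0 = 0. total_sold = 68
  Event 12 (sale 24): sell min(24,0)=0. stock: 0 - 0 = 0. total_sold = 68
Final: stock = 0, total_sold = 68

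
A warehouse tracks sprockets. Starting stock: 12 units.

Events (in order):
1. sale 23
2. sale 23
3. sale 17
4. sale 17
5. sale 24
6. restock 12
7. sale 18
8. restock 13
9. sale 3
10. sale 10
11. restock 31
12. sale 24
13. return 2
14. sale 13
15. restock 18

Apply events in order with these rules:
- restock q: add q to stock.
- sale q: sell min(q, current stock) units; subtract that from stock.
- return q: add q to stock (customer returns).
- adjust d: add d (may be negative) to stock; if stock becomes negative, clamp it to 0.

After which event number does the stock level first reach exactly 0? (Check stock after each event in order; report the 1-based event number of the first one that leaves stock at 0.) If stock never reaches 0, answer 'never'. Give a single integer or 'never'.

Answer: 1

Derivation:
Processing events:
Start: stock = 12
  Event 1 (sale 23): sell min(23,12)=12. stock: 12 - 12 = 0. total_sold = 12
  Event 2 (sale 23): sell min(23,0)=0. stock: 0 - 0 = 0. total_sold = 12
  Event 3 (sale 17): sell min(17,0)=0. stock: 0 - 0 = 0. total_sold = 12
  Event 4 (sale 17): sell min(17,0)=0. stock: 0 - 0 = 0. total_sold = 12
  Event 5 (sale 24): sell min(24,0)=0. stock: 0 - 0 = 0. total_sold = 12
  Event 6 (restock 12): 0 + 12 = 12
  Event 7 (sale 18): sell min(18,12)=12. stock: 12 - 12 = 0. total_sold = 24
  Event 8 (restock 13): 0 + 13 = 13
  Event 9 (sale 3): sell min(3,13)=3. stock: 13 - 3 = 10. total_sold = 27
  Event 10 (sale 10): sell min(10,10)=10. stock: 10 - 10 = 0. total_sold = 37
  Event 11 (restock 31): 0 + 31 = 31
  Event 12 (sale 24): sell min(24,31)=24. stock: 31 - 24 = 7. total_sold = 61
  Event 13 (return 2): 7 + 2 = 9
  Event 14 (sale 13): sell min(13,9)=9. stock: 9 - 9 = 0. total_sold = 70
  Event 15 (restock 18): 0 + 18 = 18
Final: stock = 18, total_sold = 70

First zero at event 1.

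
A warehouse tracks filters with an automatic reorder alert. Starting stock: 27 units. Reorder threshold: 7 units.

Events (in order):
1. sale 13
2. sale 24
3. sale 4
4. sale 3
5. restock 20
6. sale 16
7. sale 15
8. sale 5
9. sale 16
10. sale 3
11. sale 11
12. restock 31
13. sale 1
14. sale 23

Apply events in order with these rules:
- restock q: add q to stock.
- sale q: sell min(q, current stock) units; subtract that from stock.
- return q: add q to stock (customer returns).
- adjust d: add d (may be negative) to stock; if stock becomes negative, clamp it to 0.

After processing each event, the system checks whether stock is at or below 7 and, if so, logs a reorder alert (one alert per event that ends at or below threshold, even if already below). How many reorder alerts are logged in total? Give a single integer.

Answer: 10

Derivation:
Processing events:
Start: stock = 27
  Event 1 (sale 13): sell min(13,27)=13. stock: 27 - 13 = 14. total_sold = 13
  Event 2 (sale 24): sell min(24,14)=14. stock: 14 - 14 = 0. total_sold = 27
  Event 3 (sale 4): sell min(4,0)=0. stock: 0 - 0 = 0. total_sold = 27
  Event 4 (sale 3): sell min(3,0)=0. stock: 0 - 0 = 0. total_sold = 27
  Event 5 (restock 20): 0 + 20 = 20
  Event 6 (sale 16): sell min(16,20)=16. stock: 20 - 16 = 4. total_sold = 43
  Event 7 (sale 15): sell min(15,4)=4. stock: 4 - 4 = 0. total_sold = 47
  Event 8 (sale 5): sell min(5,0)=0. stock: 0 - 0 = 0. total_sold = 47
  Event 9 (sale 16): sell min(16,0)=0. stock: 0 - 0 = 0. total_sold = 47
  Event 10 (sale 3): sell min(3,0)=0. stock: 0 - 0 = 0. total_sold = 47
  Event 11 (sale 11): sell min(11,0)=0. stock: 0 - 0 = 0. total_sold = 47
  Event 12 (restock 31): 0 + 31 = 31
  Event 13 (sale 1): sell min(1,31)=1. stock: 31 - 1 = 30. total_sold = 48
  Event 14 (sale 23): sell min(23,30)=23. stock: 30 - 23 = 7. total_sold = 71
Final: stock = 7, total_sold = 71

Checking against threshold 7:
  After event 1: stock=14 > 7
  After event 2: stock=0 <= 7 -> ALERT
  After event 3: stock=0 <= 7 -> ALERT
  After event 4: stock=0 <= 7 -> ALERT
  After event 5: stock=20 > 7
  After event 6: stock=4 <= 7 -> ALERT
  After event 7: stock=0 <= 7 -> ALERT
  After event 8: stock=0 <= 7 -> ALERT
  After event 9: stock=0 <= 7 -> ALERT
  After event 10: stock=0 <= 7 -> ALERT
  After event 11: stock=0 <= 7 -> ALERT
  After event 12: stock=31 > 7
  After event 13: stock=30 > 7
  After event 14: stock=7 <= 7 -> ALERT
Alert events: [2, 3, 4, 6, 7, 8, 9, 10, 11, 14]. Count = 10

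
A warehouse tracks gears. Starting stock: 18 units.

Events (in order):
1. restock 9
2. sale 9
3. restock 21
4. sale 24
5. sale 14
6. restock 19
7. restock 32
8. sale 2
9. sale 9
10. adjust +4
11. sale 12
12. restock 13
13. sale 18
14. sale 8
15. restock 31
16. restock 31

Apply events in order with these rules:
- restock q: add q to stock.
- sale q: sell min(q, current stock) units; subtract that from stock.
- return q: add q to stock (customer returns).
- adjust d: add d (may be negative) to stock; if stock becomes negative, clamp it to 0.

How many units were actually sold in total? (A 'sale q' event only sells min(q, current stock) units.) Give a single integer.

Processing events:
Start: stock = 18
  Event 1 (restock 9): 18 + 9 = 27
  Event 2 (sale 9): sell min(9,27)=9. stock: 27 - 9 = 18. total_sold = 9
  Event 3 (restock 21): 18 + 21 = 39
  Event 4 (sale 24): sell min(24,39)=24. stock: 39 - 24 = 15. total_sold = 33
  Event 5 (sale 14): sell min(14,15)=14. stock: 15 - 14 = 1. total_sold = 47
  Event 6 (restock 19): 1 + 19 = 20
  Event 7 (restock 32): 20 + 32 = 52
  Event 8 (sale 2): sell min(2,52)=2. stock: 52 - 2 = 50. total_sold = 49
  Event 9 (sale 9): sell min(9,50)=9. stock: 50 - 9 = 41. total_sold = 58
  Event 10 (adjust +4): 41 + 4 = 45
  Event 11 (sale 12): sell min(12,45)=12. stock: 45 - 12 = 33. total_sold = 70
  Event 12 (restock 13): 33 + 13 = 46
  Event 13 (sale 18): sell min(18,46)=18. stock: 46 - 18 = 28. total_sold = 88
  Event 14 (sale 8): sell min(8,28)=8. stock: 28 - 8 = 20. total_sold = 96
  Event 15 (restock 31): 20 + 31 = 51
  Event 16 (restock 31): 51 + 31 = 82
Final: stock = 82, total_sold = 96

Answer: 96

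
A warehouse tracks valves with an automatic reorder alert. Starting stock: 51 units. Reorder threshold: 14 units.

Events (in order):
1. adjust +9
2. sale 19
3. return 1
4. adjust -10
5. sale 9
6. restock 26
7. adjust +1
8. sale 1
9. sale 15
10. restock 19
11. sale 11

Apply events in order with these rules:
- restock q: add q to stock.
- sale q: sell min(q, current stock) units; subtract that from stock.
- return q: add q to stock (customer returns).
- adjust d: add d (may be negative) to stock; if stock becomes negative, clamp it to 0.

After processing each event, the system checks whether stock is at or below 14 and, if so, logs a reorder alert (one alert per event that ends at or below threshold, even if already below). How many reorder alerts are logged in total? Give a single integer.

Answer: 0

Derivation:
Processing events:
Start: stock = 51
  Event 1 (adjust +9): 51 + 9 = 60
  Event 2 (sale 19): sell min(19,60)=19. stock: 60 - 19 = 41. total_sold = 19
  Event 3 (return 1): 41 + 1 = 42
  Event 4 (adjust -10): 42 + -10 = 32
  Event 5 (sale 9): sell min(9,32)=9. stock: 32 - 9 = 23. total_sold = 28
  Event 6 (restock 26): 23 + 26 = 49
  Event 7 (adjust +1): 49 + 1 = 50
  Event 8 (sale 1): sell min(1,50)=1. stock: 50 - 1 = 49. total_sold = 29
  Event 9 (sale 15): sell min(15,49)=15. stock: 49 - 15 = 34. total_sold = 44
  Event 10 (restock 19): 34 + 19 = 53
  Event 11 (sale 11): sell min(11,53)=11. stock: 53 - 11 = 42. total_sold = 55
Final: stock = 42, total_sold = 55

Checking against threshold 14:
  After event 1: stock=60 > 14
  After event 2: stock=41 > 14
  After event 3: stock=42 > 14
  After event 4: stock=32 > 14
  After event 5: stock=23 > 14
  After event 6: stock=49 > 14
  After event 7: stock=50 > 14
  After event 8: stock=49 > 14
  After event 9: stock=34 > 14
  After event 10: stock=53 > 14
  After event 11: stock=42 > 14
Alert events: []. Count = 0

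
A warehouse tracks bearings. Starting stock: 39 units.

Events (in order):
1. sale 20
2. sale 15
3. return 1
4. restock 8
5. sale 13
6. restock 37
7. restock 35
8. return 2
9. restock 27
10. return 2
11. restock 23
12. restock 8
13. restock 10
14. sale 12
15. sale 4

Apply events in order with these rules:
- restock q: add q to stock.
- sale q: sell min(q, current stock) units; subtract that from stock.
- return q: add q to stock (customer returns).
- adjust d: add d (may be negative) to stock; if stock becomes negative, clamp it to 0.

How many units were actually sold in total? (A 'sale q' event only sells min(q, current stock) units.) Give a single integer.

Answer: 64

Derivation:
Processing events:
Start: stock = 39
  Event 1 (sale 20): sell min(20,39)=20. stock: 39 - 20 = 19. total_sold = 20
  Event 2 (sale 15): sell min(15,19)=15. stock: 19 - 15 = 4. total_sold = 35
  Event 3 (return 1): 4 + 1 = 5
  Event 4 (restock 8): 5 + 8 = 13
  Event 5 (sale 13): sell min(13,13)=13. stock: 13 - 13 = 0. total_sold = 48
  Event 6 (restock 37): 0 + 37 = 37
  Event 7 (restock 35): 37 + 35 = 72
  Event 8 (return 2): 72 + 2 = 74
  Event 9 (restock 27): 74 + 27 = 101
  Event 10 (return 2): 101 + 2 = 103
  Event 11 (restock 23): 103 + 23 = 126
  Event 12 (restock 8): 126 + 8 = 134
  Event 13 (restock 10): 134 + 10 = 144
  Event 14 (sale 12): sell min(12,144)=12. stock: 144 - 12 = 132. total_sold = 60
  Event 15 (sale 4): sell min(4,132)=4. stock: 132 - 4 = 128. total_sold = 64
Final: stock = 128, total_sold = 64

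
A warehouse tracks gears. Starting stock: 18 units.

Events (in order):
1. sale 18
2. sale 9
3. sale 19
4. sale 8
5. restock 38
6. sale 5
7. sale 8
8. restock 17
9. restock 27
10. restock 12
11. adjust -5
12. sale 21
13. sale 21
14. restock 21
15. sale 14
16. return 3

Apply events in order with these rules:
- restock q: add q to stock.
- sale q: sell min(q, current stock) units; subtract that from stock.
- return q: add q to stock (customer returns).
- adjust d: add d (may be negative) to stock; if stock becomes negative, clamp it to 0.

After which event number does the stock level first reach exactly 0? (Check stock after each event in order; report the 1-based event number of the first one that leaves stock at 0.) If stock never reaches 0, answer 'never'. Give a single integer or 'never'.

Processing events:
Start: stock = 18
  Event 1 (sale 18): sell min(18,18)=18. stock: 18 - 18 = 0. total_sold = 18
  Event 2 (sale 9): sell min(9,0)=0. stock: 0 - 0 = 0. total_sold = 18
  Event 3 (sale 19): sell min(19,0)=0. stock: 0 - 0 = 0. total_sold = 18
  Event 4 (sale 8): sell min(8,0)=0. stock: 0 - 0 = 0. total_sold = 18
  Event 5 (restock 38): 0 + 38 = 38
  Event 6 (sale 5): sell min(5,38)=5. stock: 38 - 5 = 33. total_sold = 23
  Event 7 (sale 8): sell min(8,33)=8. stock: 33 - 8 = 25. total_sold = 31
  Event 8 (restock 17): 25 + 17 = 42
  Event 9 (restock 27): 42 + 27 = 69
  Event 10 (restock 12): 69 + 12 = 81
  Event 11 (adjust -5): 81 + -5 = 76
  Event 12 (sale 21): sell min(21,76)=21. stock: 76 - 21 = 55. total_sold = 52
  Event 13 (sale 21): sell min(21,55)=21. stock: 55 - 21 = 34. total_sold = 73
  Event 14 (restock 21): 34 + 21 = 55
  Event 15 (sale 14): sell min(14,55)=14. stock: 55 - 14 = 41. total_sold = 87
  Event 16 (return 3): 41 + 3 = 44
Final: stock = 44, total_sold = 87

First zero at event 1.

Answer: 1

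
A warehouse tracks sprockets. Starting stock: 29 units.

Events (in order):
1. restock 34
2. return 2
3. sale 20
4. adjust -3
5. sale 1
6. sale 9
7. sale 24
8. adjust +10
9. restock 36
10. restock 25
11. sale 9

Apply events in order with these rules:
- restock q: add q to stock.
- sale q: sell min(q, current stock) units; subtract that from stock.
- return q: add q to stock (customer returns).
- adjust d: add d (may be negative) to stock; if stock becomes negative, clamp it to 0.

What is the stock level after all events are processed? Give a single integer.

Answer: 70

Derivation:
Processing events:
Start: stock = 29
  Event 1 (restock 34): 29 + 34 = 63
  Event 2 (return 2): 63 + 2 = 65
  Event 3 (sale 20): sell min(20,65)=20. stock: 65 - 20 = 45. total_sold = 20
  Event 4 (adjust -3): 45 + -3 = 42
  Event 5 (sale 1): sell min(1,42)=1. stock: 42 - 1 = 41. total_sold = 21
  Event 6 (sale 9): sell min(9,41)=9. stock: 41 - 9 = 32. total_sold = 30
  Event 7 (sale 24): sell min(24,32)=24. stock: 32 - 24 = 8. total_sold = 54
  Event 8 (adjust +10): 8 + 10 = 18
  Event 9 (restock 36): 18 + 36 = 54
  Event 10 (restock 25): 54 + 25 = 79
  Event 11 (sale 9): sell min(9,79)=9. stock: 79 - 9 = 70. total_sold = 63
Final: stock = 70, total_sold = 63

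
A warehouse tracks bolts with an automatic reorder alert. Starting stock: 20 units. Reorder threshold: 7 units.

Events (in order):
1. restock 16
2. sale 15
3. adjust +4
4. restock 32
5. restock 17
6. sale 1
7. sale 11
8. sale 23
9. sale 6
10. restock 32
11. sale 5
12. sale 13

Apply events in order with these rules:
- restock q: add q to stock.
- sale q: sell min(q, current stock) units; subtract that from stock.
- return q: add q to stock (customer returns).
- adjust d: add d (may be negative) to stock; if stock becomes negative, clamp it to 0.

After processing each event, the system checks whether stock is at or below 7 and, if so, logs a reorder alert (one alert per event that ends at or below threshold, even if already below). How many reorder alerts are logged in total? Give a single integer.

Processing events:
Start: stock = 20
  Event 1 (restock 16): 20 + 16 = 36
  Event 2 (sale 15): sell min(15,36)=15. stock: 36 - 15 = 21. total_sold = 15
  Event 3 (adjust +4): 21 + 4 = 25
  Event 4 (restock 32): 25 + 32 = 57
  Event 5 (restock 17): 57 + 17 = 74
  Event 6 (sale 1): sell min(1,74)=1. stock: 74 - 1 = 73. total_sold = 16
  Event 7 (sale 11): sell min(11,73)=11. stock: 73 - 11 = 62. total_sold = 27
  Event 8 (sale 23): sell min(23,62)=23. stock: 62 - 23 = 39. total_sold = 50
  Event 9 (sale 6): sell min(6,39)=6. stock: 39 - 6 = 33. total_sold = 56
  Event 10 (restock 32): 33 + 32 = 65
  Event 11 (sale 5): sell min(5,65)=5. stock: 65 - 5 = 60. total_sold = 61
  Event 12 (sale 13): sell min(13,60)=13. stock: 60 - 13 = 47. total_sold = 74
Final: stock = 47, total_sold = 74

Checking against threshold 7:
  After event 1: stock=36 > 7
  After event 2: stock=21 > 7
  After event 3: stock=25 > 7
  After event 4: stock=57 > 7
  After event 5: stock=74 > 7
  After event 6: stock=73 > 7
  After event 7: stock=62 > 7
  After event 8: stock=39 > 7
  After event 9: stock=33 > 7
  After event 10: stock=65 > 7
  After event 11: stock=60 > 7
  After event 12: stock=47 > 7
Alert events: []. Count = 0

Answer: 0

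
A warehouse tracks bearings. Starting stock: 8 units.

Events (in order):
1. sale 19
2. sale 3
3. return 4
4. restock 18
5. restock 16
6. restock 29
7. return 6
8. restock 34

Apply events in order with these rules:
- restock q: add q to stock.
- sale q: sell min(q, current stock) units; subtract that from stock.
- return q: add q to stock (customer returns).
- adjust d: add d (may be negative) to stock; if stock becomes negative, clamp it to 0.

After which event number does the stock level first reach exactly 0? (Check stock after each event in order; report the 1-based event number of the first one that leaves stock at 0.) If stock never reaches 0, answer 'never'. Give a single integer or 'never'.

Answer: 1

Derivation:
Processing events:
Start: stock = 8
  Event 1 (sale 19): sell min(19,8)=8. stock: 8 - 8 = 0. total_sold = 8
  Event 2 (sale 3): sell min(3,0)=0. stock: 0 - 0 = 0. total_sold = 8
  Event 3 (return 4): 0 + 4 = 4
  Event 4 (restock 18): 4 + 18 = 22
  Event 5 (restock 16): 22 + 16 = 38
  Event 6 (restock 29): 38 + 29 = 67
  Event 7 (return 6): 67 + 6 = 73
  Event 8 (restock 34): 73 + 34 = 107
Final: stock = 107, total_sold = 8

First zero at event 1.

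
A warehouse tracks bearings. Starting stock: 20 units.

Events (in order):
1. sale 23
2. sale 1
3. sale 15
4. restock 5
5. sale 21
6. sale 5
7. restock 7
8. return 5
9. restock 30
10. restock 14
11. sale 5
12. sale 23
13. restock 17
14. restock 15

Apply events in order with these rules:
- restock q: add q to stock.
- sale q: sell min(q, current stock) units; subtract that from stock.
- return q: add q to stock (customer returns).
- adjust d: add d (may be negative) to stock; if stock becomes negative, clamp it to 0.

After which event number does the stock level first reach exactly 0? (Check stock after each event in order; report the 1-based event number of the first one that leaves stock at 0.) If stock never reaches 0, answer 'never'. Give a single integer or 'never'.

Answer: 1

Derivation:
Processing events:
Start: stock = 20
  Event 1 (sale 23): sell min(23,20)=20. stock: 20 - 20 = 0. total_sold = 20
  Event 2 (sale 1): sell min(1,0)=0. stock: 0 - 0 = 0. total_sold = 20
  Event 3 (sale 15): sell min(15,0)=0. stock: 0 - 0 = 0. total_sold = 20
  Event 4 (restock 5): 0 + 5 = 5
  Event 5 (sale 21): sell min(21,5)=5. stock: 5 - 5 = 0. total_sold = 25
  Event 6 (sale 5): sell min(5,0)=0. stock: 0 - 0 = 0. total_sold = 25
  Event 7 (restock 7): 0 + 7 = 7
  Event 8 (return 5): 7 + 5 = 12
  Event 9 (restock 30): 12 + 30 = 42
  Event 10 (restock 14): 42 + 14 = 56
  Event 11 (sale 5): sell min(5,56)=5. stock: 56 - 5 = 51. total_sold = 30
  Event 12 (sale 23): sell min(23,51)=23. stock: 51 - 23 = 28. total_sold = 53
  Event 13 (restock 17): 28 + 17 = 45
  Event 14 (restock 15): 45 + 15 = 60
Final: stock = 60, total_sold = 53

First zero at event 1.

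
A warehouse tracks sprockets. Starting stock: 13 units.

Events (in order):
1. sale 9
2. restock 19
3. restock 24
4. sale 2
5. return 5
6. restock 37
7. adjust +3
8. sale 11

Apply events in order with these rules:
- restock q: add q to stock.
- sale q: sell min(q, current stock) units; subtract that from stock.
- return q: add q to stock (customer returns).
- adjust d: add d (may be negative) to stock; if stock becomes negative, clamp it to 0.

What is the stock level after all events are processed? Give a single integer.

Answer: 79

Derivation:
Processing events:
Start: stock = 13
  Event 1 (sale 9): sell min(9,13)=9. stock: 13 - 9 = 4. total_sold = 9
  Event 2 (restock 19): 4 + 19 = 23
  Event 3 (restock 24): 23 + 24 = 47
  Event 4 (sale 2): sell min(2,47)=2. stock: 47 - 2 = 45. total_sold = 11
  Event 5 (return 5): 45 + 5 = 50
  Event 6 (restock 37): 50 + 37 = 87
  Event 7 (adjust +3): 87 + 3 = 90
  Event 8 (sale 11): sell min(11,90)=11. stock: 90 - 11 = 79. total_sold = 22
Final: stock = 79, total_sold = 22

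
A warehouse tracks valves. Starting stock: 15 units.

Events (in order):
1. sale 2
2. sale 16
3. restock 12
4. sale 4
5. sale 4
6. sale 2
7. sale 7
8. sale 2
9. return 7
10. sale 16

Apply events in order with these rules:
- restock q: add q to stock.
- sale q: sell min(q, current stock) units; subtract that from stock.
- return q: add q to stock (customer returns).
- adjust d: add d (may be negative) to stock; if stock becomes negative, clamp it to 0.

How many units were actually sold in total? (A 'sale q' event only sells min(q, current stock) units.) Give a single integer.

Processing events:
Start: stock = 15
  Event 1 (sale 2): sell min(2,15)=2. stock: 15 - 2 = 13. total_sold = 2
  Event 2 (sale 16): sell min(16,13)=13. stock: 13 - 13 = 0. total_sold = 15
  Event 3 (restock 12): 0 + 12 = 12
  Event 4 (sale 4): sell min(4,12)=4. stock: 12 - 4 = 8. total_sold = 19
  Event 5 (sale 4): sell min(4,8)=4. stock: 8 - 4 = 4. total_sold = 23
  Event 6 (sale 2): sell min(2,4)=2. stock: 4 - 2 = 2. total_sold = 25
  Event 7 (sale 7): sell min(7,2)=2. stock: 2 - 2 = 0. total_sold = 27
  Event 8 (sale 2): sell min(2,0)=0. stock: 0 - 0 = 0. total_sold = 27
  Event 9 (return 7): 0 + 7 = 7
  Event 10 (sale 16): sell min(16,7)=7. stock: 7 - 7 = 0. total_sold = 34
Final: stock = 0, total_sold = 34

Answer: 34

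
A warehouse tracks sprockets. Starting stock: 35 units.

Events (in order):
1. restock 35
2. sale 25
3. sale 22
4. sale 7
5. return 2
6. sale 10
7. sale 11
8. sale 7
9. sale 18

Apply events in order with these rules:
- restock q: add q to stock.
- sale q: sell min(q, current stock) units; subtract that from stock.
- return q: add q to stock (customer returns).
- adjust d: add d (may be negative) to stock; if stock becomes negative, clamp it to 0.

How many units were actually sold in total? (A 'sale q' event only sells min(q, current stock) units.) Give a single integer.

Answer: 72

Derivation:
Processing events:
Start: stock = 35
  Event 1 (restock 35): 35 + 35 = 70
  Event 2 (sale 25): sell min(25,70)=25. stock: 70 - 25 = 45. total_sold = 25
  Event 3 (sale 22): sell min(22,45)=22. stock: 45 - 22 = 23. total_sold = 47
  Event 4 (sale 7): sell min(7,23)=7. stock: 23 - 7 = 16. total_sold = 54
  Event 5 (return 2): 16 + 2 = 18
  Event 6 (sale 10): sell min(10,18)=10. stock: 18 - 10 = 8. total_sold = 64
  Event 7 (sale 11): sell min(11,8)=8. stock: 8 - 8 = 0. total_sold = 72
  Event 8 (sale 7): sell min(7,0)=0. stock: 0 - 0 = 0. total_sold = 72
  Event 9 (sale 18): sell min(18,0)=0. stock: 0 - 0 = 0. total_sold = 72
Final: stock = 0, total_sold = 72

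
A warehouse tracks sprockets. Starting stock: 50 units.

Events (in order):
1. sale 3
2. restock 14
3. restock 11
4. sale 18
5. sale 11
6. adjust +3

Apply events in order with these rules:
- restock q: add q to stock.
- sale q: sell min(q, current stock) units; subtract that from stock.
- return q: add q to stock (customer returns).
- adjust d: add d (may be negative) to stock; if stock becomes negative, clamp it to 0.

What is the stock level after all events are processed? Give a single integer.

Processing events:
Start: stock = 50
  Event 1 (sale 3): sell min(3,50)=3. stock: 50 - 3 = 47. total_sold = 3
  Event 2 (restock 14): 47 + 14 = 61
  Event 3 (restock 11): 61 + 11 = 72
  Event 4 (sale 18): sell min(18,72)=18. stock: 72 - 18 = 54. total_sold = 21
  Event 5 (sale 11): sell min(11,54)=11. stock: 54 - 11 = 43. total_sold = 32
  Event 6 (adjust +3): 43 + 3 = 46
Final: stock = 46, total_sold = 32

Answer: 46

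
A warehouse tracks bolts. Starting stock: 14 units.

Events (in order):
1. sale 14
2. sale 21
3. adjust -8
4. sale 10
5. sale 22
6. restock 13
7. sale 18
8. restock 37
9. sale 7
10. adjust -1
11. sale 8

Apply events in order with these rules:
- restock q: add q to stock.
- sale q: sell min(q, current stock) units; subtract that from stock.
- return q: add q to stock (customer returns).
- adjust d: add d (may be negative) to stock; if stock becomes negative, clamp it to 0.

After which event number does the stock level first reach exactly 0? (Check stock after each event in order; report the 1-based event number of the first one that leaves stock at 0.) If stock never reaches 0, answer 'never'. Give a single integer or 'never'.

Processing events:
Start: stock = 14
  Event 1 (sale 14): sell min(14,14)=14. stock: 14 - 14 = 0. total_sold = 14
  Event 2 (sale 21): sell min(21,0)=0. stock: 0 - 0 = 0. total_sold = 14
  Event 3 (adjust -8): 0 + -8 = 0 (clamped to 0)
  Event 4 (sale 10): sell min(10,0)=0. stock: 0 - 0 = 0. total_sold = 14
  Event 5 (sale 22): sell min(22,0)=0. stock: 0 - 0 = 0. total_sold = 14
  Event 6 (restock 13): 0 + 13 = 13
  Event 7 (sale 18): sell min(18,13)=13. stock: 13 - 13 = 0. total_sold = 27
  Event 8 (restock 37): 0 + 37 = 37
  Event 9 (sale 7): sell min(7,37)=7. stock: 37 - 7 = 30. total_sold = 34
  Event 10 (adjust -1): 30 + -1 = 29
  Event 11 (sale 8): sell min(8,29)=8. stock: 29 - 8 = 21. total_sold = 42
Final: stock = 21, total_sold = 42

First zero at event 1.

Answer: 1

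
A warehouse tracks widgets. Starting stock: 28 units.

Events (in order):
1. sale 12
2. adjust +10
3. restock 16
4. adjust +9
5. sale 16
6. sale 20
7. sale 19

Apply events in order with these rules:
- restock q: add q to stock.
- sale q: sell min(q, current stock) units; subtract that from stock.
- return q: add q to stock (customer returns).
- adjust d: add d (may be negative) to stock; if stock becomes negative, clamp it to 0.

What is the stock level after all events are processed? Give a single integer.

Answer: 0

Derivation:
Processing events:
Start: stock = 28
  Event 1 (sale 12): sell min(12,28)=12. stock: 28 - 12 = 16. total_sold = 12
  Event 2 (adjust +10): 16 + 10 = 26
  Event 3 (restock 16): 26 + 16 = 42
  Event 4 (adjust +9): 42 + 9 = 51
  Event 5 (sale 16): sell min(16,51)=16. stock: 51 - 16 = 35. total_sold = 28
  Event 6 (sale 20): sell min(20,35)=20. stock: 35 - 20 = 15. total_sold = 48
  Event 7 (sale 19): sell min(19,15)=15. stock: 15 - 15 = 0. total_sold = 63
Final: stock = 0, total_sold = 63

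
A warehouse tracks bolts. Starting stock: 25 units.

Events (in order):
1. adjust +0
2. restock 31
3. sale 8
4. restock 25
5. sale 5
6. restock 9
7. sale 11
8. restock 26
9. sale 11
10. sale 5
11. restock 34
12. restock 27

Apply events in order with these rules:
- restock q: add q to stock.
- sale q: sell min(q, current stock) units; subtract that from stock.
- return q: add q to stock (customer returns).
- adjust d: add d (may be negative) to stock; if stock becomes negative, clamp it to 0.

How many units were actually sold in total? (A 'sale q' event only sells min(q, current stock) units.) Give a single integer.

Processing events:
Start: stock = 25
  Event 1 (adjust +0): 25 + 0 = 25
  Event 2 (restock 31): 25 + 31 = 56
  Event 3 (sale 8): sell min(8,56)=8. stock: 56 - 8 = 48. total_sold = 8
  Event 4 (restock 25): 48 + 25 = 73
  Event 5 (sale 5): sell min(5,73)=5. stock: 73 - 5 = 68. total_sold = 13
  Event 6 (restock 9): 68 + 9 = 77
  Event 7 (sale 11): sell min(11,77)=11. stock: 77 - 11 = 66. total_sold = 24
  Event 8 (restock 26): 66 + 26 = 92
  Event 9 (sale 11): sell min(11,92)=11. stock: 92 - 11 = 81. total_sold = 35
  Event 10 (sale 5): sell min(5,81)=5. stock: 81 - 5 = 76. total_sold = 40
  Event 11 (restock 34): 76 + 34 = 110
  Event 12 (restock 27): 110 + 27 = 137
Final: stock = 137, total_sold = 40

Answer: 40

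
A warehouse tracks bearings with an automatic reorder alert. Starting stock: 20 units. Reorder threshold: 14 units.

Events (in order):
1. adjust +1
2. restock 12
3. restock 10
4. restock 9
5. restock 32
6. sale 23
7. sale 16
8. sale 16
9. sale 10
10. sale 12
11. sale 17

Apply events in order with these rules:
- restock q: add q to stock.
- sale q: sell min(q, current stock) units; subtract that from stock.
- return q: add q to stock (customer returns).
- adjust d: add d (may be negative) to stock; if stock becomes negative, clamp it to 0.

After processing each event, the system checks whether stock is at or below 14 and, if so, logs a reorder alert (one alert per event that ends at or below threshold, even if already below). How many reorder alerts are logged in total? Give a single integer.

Answer: 2

Derivation:
Processing events:
Start: stock = 20
  Event 1 (adjust +1): 20 + 1 = 21
  Event 2 (restock 12): 21 + 12 = 33
  Event 3 (restock 10): 33 + 10 = 43
  Event 4 (restock 9): 43 + 9 = 52
  Event 5 (restock 32): 52 + 32 = 84
  Event 6 (sale 23): sell min(23,84)=23. stock: 84 - 23 = 61. total_sold = 23
  Event 7 (sale 16): sell min(16,61)=16. stock: 61 - 16 = 45. total_sold = 39
  Event 8 (sale 16): sell min(16,45)=16. stock: 45 - 16 = 29. total_sold = 55
  Event 9 (sale 10): sell min(10,29)=10. stock: 29 - 10 = 19. total_sold = 65
  Event 10 (sale 12): sell min(12,19)=12. stock: 19 - 12 = 7. total_sold = 77
  Event 11 (sale 17): sell min(17,7)=7. stock: 7 - 7 = 0. total_sold = 84
Final: stock = 0, total_sold = 84

Checking against threshold 14:
  After event 1: stock=21 > 14
  After event 2: stock=33 > 14
  After event 3: stock=43 > 14
  After event 4: stock=52 > 14
  After event 5: stock=84 > 14
  After event 6: stock=61 > 14
  After event 7: stock=45 > 14
  After event 8: stock=29 > 14
  After event 9: stock=19 > 14
  After event 10: stock=7 <= 14 -> ALERT
  After event 11: stock=0 <= 14 -> ALERT
Alert events: [10, 11]. Count = 2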